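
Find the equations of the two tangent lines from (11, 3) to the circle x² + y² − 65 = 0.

7x − 4y = 65 and 4x + 7y = 65

Let a tangent through (11, 3) have slope m. Its distance from (0, 0) must equal √65:
[m·(−11) − (−3)]² = 65(m² + 1)
28m² − 33m − 28 = 0, so m = 7/4 or m = −4/7.
Through (11, 3) these give 7x − 4y = 65 and 4x + 7y = 65.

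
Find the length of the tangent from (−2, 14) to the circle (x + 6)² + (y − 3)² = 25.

4√7

Centre (−6, 3), r² = 25. |PO|² = (4)² + (11)² = 137.
The tangent meets the radius at right angles, so tangent² = |PO|² − r² = 137 − 25 = 112.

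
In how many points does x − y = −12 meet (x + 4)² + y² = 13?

Centre (−4, 0), r² = 13. Distance² from centre to line = (8)²/2 = 32.
Since d² > r², the line lies outside the circle.

0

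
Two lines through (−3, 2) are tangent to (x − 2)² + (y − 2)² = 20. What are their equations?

Write the tangent as mx − y + (2 − m·(−3)) = 0 and set its distance from the centre to 2√5:
[m·(5) − (0)]² = 20(m² + 1)
m² − 4 = 0, so m = 2 or m = −2.
With m = 2: 2x − y = −8. With m = −2: 2x + y = −4.

2x − y = −8 and 2x + y = −4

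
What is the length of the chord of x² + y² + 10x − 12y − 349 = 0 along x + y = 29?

6√2

Substitute y = −x + 29:
2x² − 36x + 144 = 0  ⟹  x² − 18x + 72 = 0
x = 12 or x = 6, giving (12, 17) and (6, 23).
|(12, 17) − (6, 23)| = √((6)² + (−6)²) = 6√2.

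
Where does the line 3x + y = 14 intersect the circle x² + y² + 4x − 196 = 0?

From the line, y = −3x + 14. Substituting:
10x² − 80x = 0  ⟹  x² − 8x = 0
x = 8 or x = 0, giving (8, −10) and (0, 14).

(0, 14) and (8, −10)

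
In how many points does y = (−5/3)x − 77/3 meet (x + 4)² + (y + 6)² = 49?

2

Substituting the line into the circle gives 34x² + 662x + 3184 = 0.
Discriminant = (662)² − 4·34·(3184) = 5220 > 0.
Two real roots: the line is a secant.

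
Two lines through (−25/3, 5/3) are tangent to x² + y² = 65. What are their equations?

Write the tangent as mx − y + (5/3 − m·(−25/3)) = 0 and set its distance from the centre to √65:
(25/3m − (−5/3))² = 65(m² + 1)
4m² + 25m − 56 = 0, so m = 7/4 or m = −8.
With m = 7/4: 7x − 4y = −65. With m = −8: 8x + y = −65.

7x − 4y = −65 and 8x + y = −65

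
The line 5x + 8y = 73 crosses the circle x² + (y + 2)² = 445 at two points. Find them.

(−11, 16) and (21, −4)

From the line, y = (73 − 5x)/8. Substituting:
89x² − 890x − 20559 = 0  ⟹  x² − 10x − 231 = 0
x = 21 or x = −11, giving (21, −4) and (−11, 16).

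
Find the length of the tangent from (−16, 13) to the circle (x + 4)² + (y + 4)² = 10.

3√47

Centre (−4, −4), r² = 10. |PO|² = (−12)² + (17)² = 433.
The tangent meets the radius at right angles, so tangent² = |PO|² − r² = 433 − 10 = 423.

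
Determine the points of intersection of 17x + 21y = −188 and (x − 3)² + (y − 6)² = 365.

(−16, 4) and (5, −13)

Express y = (−188 − 17x)/21 and substitute into the circle:
730x² + 8030x − 58400 = 0  ⟹  x² + 11x − 80 = 0
x = 5 or x = −16, giving (5, −13) and (−16, 4).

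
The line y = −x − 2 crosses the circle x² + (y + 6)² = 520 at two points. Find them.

From the line, y = −x − 2. Substituting:
2x² − 8x − 504 = 0  ⟹  x² − 4x − 252 = 0
x = 18 or x = −14, giving (18, −20) and (−14, 12).

(−14, 12) and (18, −20)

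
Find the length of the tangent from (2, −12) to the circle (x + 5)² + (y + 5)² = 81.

The centre is (−5, −5) and r = 9. The square of the distance from P to the centre is 49 + 49 = 98.
Power of the point: PT² = |PO|² − r² = 17, so PT = √17.

√17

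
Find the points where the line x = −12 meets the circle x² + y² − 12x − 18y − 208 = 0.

The line gives x = −12. Substituting into the circle:
y² − 18y + 80 = 0
y = 10 or y = 8, giving (−12, 10) and (−12, 8).

(−12, 8) and (−12, 10)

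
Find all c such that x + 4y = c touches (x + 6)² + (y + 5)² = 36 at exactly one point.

The line touches the circle iff its distance from (−6, −5) is 6:
|1·(−6) + 4·(−5) − c| / √17 = 6
|c − (−26)| = 6√17.

c = −26 ± 6√17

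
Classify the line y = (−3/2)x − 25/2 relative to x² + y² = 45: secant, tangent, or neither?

Centre (0, 0), r² = 45. Distance² from centre to line = (25)²/13 = 625/13.
Since d² > r², the line lies outside the circle.

neither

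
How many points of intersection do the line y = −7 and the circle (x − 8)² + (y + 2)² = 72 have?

d² = (0·8 + 1·(−2) − (−7))² = 25; r² = 72.
Since d² < r², the line cuts the circle twice.

2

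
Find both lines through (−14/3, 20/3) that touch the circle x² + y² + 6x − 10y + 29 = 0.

Write the tangent as mx − y + (20/3 − m·(−14/3)) = 0 and set its distance from the centre to √5:
[m·(5/3) − (−5/3)]² = 5(m² + 1)
2m² − 5m + 2 = 0, so m = 1/2 or m = 2.
With m = 1/2: x − 2y = −18. With m = 2: 2x − y = −16.

x − 2y = −18 and 2x − y = −16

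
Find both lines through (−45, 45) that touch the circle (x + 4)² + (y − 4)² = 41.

Let a tangent through (−45, 45) have slope m. Its distance from (−4, 4) must equal √41:
(41m − (−41))² = 41(m² + 1)
20m² + 41m + 20 = 0, so m = −5/4 or m = −4/5.
With m = −5/4: 5x + 4y = −45. With m = −4/5: 4x + 5y = 45.

5x + 4y = −45 and 4x + 5y = 45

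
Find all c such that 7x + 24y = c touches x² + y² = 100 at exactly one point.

c = −250 or c = 250

For a tangent, require d(centre, line) = r = 10.
|7·0 + 24·0 − c| / √625 = 10
|c| = 10·25, so c = 250 or c = −250.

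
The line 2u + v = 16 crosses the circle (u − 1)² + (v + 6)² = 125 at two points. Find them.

(6, 4) and (12, −8)

From the line, v = −2u + 16. Substituting:
5u² − 90u + 360 = 0  ⟹  u² − 18u + 72 = 0
u = 12 or u = 6, giving (12, −8) and (6, 4).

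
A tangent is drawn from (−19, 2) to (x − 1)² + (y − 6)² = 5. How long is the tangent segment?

√411

Centre (1, 6), r² = 5. |PO|² = (−20)² + (−4)² = 416.
Power of the point: PT² = |PO|² − r² = 411, so PT = √411.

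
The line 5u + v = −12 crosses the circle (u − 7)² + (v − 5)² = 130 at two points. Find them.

(−4, 8) and (−2, −2)

Express v = −5u − 12 and substitute into the circle:
26u² + 156u + 208 = 0  ⟹  u² + 6u + 8 = 0
u = −2 or u = −4, giving (−2, −2) and (−4, 8).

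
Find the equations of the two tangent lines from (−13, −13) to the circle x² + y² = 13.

3x − 2y = −13 and 2x − 3y = 13

Write the tangent as mx − y + (−13 − m·(−13)) = 0 and set its distance from the centre to √13:
[m·(13) − (13)]² = 13(m² + 1)
6m² − 13m + 6 = 0, so m = 3/2 or m = 2/3.
With m = 3/2: 3x − 2y = −13. With m = 2/3: 2x − 3y = 13.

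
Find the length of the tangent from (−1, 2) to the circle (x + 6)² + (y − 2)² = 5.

Centre (−6, 2), r² = 5. |PO|² = (5)² + (0)² = 25.
By the tangent–radius right angle, tangent length = √(|PO|² − r²) = √20 = 2√5.

2√5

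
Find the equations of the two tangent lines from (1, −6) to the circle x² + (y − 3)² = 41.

Write the tangent as mx − y + (−6 − m·(1)) = 0 and set its distance from the centre to √41:
(−1m − (9))² = 41(m² + 1)
20m² − 9m − 20 = 0, so m = −4/5 or m = 5/4.
With m = −4/5: 4x + 5y = −26. With m = 5/4: 5x − 4y = 29.

4x + 5y = −26 and 5x − 4y = 29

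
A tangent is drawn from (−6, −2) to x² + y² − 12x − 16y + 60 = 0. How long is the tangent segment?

The centre is (6, 8) and r = 2√10. The square of the distance from P to the centre is 144 + 100 = 244.
By the tangent–radius right angle, tangent length = √(|PO|² − r²) = √204 = 2√51.

2√51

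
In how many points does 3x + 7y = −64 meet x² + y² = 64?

0

Substituting the line into the circle gives 58x² + 384x + 960 = 0.
Δ = 147456 − 222720 = −75264.
No real roots: the line does not meet the circle.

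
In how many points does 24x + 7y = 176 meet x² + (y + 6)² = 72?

Centre (0, −6), r² = 72. Distance² from centre to line = (−218)²/625 = 47524/625.
Since d² > r², the line lies outside the circle.

0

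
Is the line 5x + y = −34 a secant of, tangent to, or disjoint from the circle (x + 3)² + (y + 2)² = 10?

disjoint

Centre (−3, −2), r² = 10. Distance² from centre to line = (17)²/26 = 289/26.
Since d² > r², the line lies outside the circle.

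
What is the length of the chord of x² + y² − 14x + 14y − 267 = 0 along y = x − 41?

√2

Centre (7, −7), r² = 365. Perpendicular distance d from centre to line = |−27| / √2 = 27/√2.
Chord = 2√(r² − d²) = 2·√(1/2) = √2.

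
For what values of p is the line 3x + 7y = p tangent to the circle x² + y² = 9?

For a tangent, require d(centre, line) = r = 3.
|3·0 + 7·0 − p| / √58 = 3
|p| = 3√58.

p = ±3√58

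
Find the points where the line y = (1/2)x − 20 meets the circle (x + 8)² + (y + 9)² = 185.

(−4, −22) and (0, −20)

Substitute y = (−40 + x)/2:
5x² + 20x = 0  ⟹  x² + 4x = 0
x = 0 or x = −4, giving (0, −20) and (−4, −22).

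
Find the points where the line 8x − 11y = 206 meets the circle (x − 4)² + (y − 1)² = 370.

(1, −18) and (23, −2)

Substitute y = (−206 + 8x)/11:
185x² − 4440x + 4255 = 0  ⟹  x² − 24x + 23 = 0
x = 23 or x = 1, giving (23, −2) and (1, −18).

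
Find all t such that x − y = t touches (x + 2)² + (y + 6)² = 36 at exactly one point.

t = 4 ± 6√2

For a tangent, require d(centre, line) = r = 6.
|1·(−2) − 1·(−6) − t| / √2 = 6
|t − (4)| = 6√2.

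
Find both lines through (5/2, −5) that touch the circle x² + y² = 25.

y = −5 and 4x − 3y = 25

A line y − (−5) = m(x − (5/2)) is tangent when its distance from (0, 0) is 5:
(−5/2m − (5))² = 25(m² + 1)
3m² − 4m = 0, so m = 0 or m = 4/3.
Through (5/2, −5) these give y = −5 and 4x − 3y = 25.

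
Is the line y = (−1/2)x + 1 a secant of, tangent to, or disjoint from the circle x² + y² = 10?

Substituting the line into the circle gives 5x² − 4x − 36 = 0.
Discriminant = (−4)² − 4·5·(−36) = 736 > 0.
Two real roots: the line is a secant.

secant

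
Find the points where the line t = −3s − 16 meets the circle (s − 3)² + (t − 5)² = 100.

(−7, 5) and (−5, −1)

Substitute t = −3s − 16:
10s² + 120s + 350 = 0  ⟹  s² + 12s + 35 = 0
s = −5 or s = −7, giving (−5, −1) and (−7, 5).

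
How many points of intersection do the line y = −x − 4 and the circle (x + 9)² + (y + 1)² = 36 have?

2

d² = (1·(−9) + 1·(−1) − (−4))²/2 = 18; r² = 36.
Since d² < r², the line cuts the circle twice.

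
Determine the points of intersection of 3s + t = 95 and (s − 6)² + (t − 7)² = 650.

Substitute t = −3s + 95:
10s² − 540s + 7130 = 0  ⟹  s² − 54s + 713 = 0
s = 31 or s = 23, giving (31, 2) and (23, 26).

(23, 26) and (31, 2)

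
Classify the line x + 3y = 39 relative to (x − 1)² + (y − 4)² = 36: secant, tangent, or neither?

neither

Centre (1, 4), r² = 36. Distance² from centre to line = (−26)²/10 = 338/5.
Since d² > r², the line lies outside the circle.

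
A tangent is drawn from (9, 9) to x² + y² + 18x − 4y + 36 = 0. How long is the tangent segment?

18

With centre O = (−9, 2), |OP|² = 373 and r² = 49.
Power of the point: PT² = |PO|² − r² = 324, so PT = 18.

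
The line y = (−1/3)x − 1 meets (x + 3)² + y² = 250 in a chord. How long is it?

10√10

Express y = (−3 − x)/3 and substitute into the circle:
10x² + 60x − 2160 = 0  ⟹  x² + 6x − 216 = 0
x = 12 or x = −18, giving (12, −5) and (−18, 5).
|(12, −5) − (−18, 5)| = √((30)² + (−10)²) = 10√10.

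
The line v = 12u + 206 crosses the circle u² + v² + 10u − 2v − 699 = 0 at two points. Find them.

(−19, −22) and (−15, 26)

Express v = 12u + 206 and substitute into the circle:
145u² + 4930u + 41325 = 0  ⟹  u² + 34u + 285 = 0
u = −15 or u = −19, giving (−15, 26) and (−19, −22).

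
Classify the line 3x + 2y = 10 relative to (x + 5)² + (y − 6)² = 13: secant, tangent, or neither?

tangent

Substituting the line into the circle gives 13x² + 52x + 52 = 0.
Discriminant = (52)² − 4·13·(52) = 0.
A repeated root: the line is tangent.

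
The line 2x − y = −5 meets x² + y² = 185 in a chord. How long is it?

Express y = 2x + 5 and substitute into the circle:
5x² + 20x − 160 = 0  ⟹  x² + 4x − 32 = 0
x = 4 or x = −8, giving (4, 13) and (−8, −11).
|(4, 13) − (−8, −11)| = √((12)² + (24)²) = 12√5.

12√5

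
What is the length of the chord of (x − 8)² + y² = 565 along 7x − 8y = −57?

Express y = (57 + 7x)/8 and substitute into the circle:
113x² − 226x − 28815 = 0  ⟹  x² − 2x − 255 = 0
x = 17 or x = −15, giving (17, 22) and (−15, −6).
Chord length = distance between (17, 22) and (−15, −6) = √1808 = 4√113.

4√113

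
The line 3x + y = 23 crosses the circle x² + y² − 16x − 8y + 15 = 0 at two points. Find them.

From the line, y = −3x + 23. Substituting:
10x² − 130x + 360 = 0  ⟹  x² − 13x + 36 = 0
x = 9 or x = 4, giving (9, −4) and (4, 11).

(4, 11) and (9, −4)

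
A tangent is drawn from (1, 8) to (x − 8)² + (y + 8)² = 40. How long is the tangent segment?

√265

The centre is (8, −8) and r = 2√10. The square of the distance from P to the centre is 49 + 256 = 305.
Power of the point: PT² = |PO|² − r² = 265, so PT = √265.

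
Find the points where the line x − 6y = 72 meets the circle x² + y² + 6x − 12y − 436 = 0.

(−12, −14) and (12, −10)

From the line, y = (−72 + x)/6. Substituting:
37x² − 5328 = 0  ⟹  x² − 144 = 0
x = 12 or x = −12, giving (12, −10) and (−12, −14).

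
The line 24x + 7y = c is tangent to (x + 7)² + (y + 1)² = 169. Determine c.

For a tangent, require d(centre, line) = r = 13.
|24·(−7) + 7·(−1) − c| / √625 = 13
|c − (−175)| = 13·25, so c = 150 or c = −500.

c = −500 or c = 150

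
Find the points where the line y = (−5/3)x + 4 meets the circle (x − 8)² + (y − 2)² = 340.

Substitute y = (12 − 5x)/3:
34x² − 204x − 2448 = 0  ⟹  x² − 6x − 72 = 0
x = 12 or x = −6, giving (12, −16) and (−6, 14).

(−6, 14) and (12, −16)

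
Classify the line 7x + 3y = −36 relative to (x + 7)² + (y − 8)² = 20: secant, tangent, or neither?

d² = (7·(−7) + 3·8 − (−36))²/58 = 121/58; r² = 20.
Since d² < r², the line cuts the circle twice.

secant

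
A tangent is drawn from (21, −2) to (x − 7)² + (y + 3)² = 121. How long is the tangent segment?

The centre is (7, −3) and r = 11. The square of the distance from P to the centre is 196 + 1 = 197.
The tangent meets the radius at right angles, so tangent² = |PO|² − r² = 197 − 121 = 76.

2√19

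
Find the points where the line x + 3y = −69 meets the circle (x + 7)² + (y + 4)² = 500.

Express y = (−69 − x)/3 and substitute into the circle:
10x² + 240x − 810 = 0  ⟹  x² + 24x − 81 = 0
x = 3 or x = −27, giving (3, −24) and (−27, −14).

(−27, −14) and (3, −24)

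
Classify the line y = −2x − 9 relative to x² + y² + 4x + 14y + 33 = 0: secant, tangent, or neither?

Substituting the line into the circle gives 5x² + 12x − 12 = 0.
Δ = 144 − (−240) = 384.
Two real roots: the line is a secant.

secant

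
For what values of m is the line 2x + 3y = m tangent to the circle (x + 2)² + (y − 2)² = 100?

Tangency holds when the distance from the centre (−2, 2) to the line equals the radius 10:
|2·(−2) + 3·2 − m| / √13 = 10
|m − (2)| = 10√13.

m = 2 ± 10√13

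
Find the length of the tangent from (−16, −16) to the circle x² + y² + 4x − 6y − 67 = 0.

3√53

The centre is (−2, 3) and r = 4√5. The square of the distance from P to the centre is 196 + 361 = 557.
Power of the point: PT² = |PO|² − r² = 477, so PT = 3√53.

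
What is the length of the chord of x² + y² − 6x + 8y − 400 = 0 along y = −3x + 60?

Express y = −3x + 60 and substitute into the circle:
10x² − 390x + 3680 = 0  ⟹  x² − 39x + 368 = 0
x = 23 or x = 16, giving (23, −9) and (16, 12).
Chord length = distance between (23, −9) and (16, 12) = √490 = 7√10.

7√10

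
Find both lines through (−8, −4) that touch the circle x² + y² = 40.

x + 3y = −20 and 3x − y = −20

Write the tangent as mx − y + (−4 − m·(−8)) = 0 and set its distance from the centre to 2√10:
(8m − (4))² = 40(m² + 1)
3m² − 8m − 3 = 0, so m = −1/3 or m = 3.
Through (−8, −4) these give x + 3y = −20 and 3x − y = −20.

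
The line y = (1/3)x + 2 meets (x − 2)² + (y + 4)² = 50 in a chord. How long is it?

2√10

Centre (2, −4), r² = 50. Perpendicular distance d from centre to line = |20| / √10 = 20/√10.
Chord = 2√(r² − d²) = 2·√(10) = 2√10.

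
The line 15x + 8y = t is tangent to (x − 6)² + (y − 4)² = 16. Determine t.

t = 54 or t = 190

For a tangent, require d(centre, line) = r = 4.
|15·6 + 8·4 − t| / √289 = 4
|t − (122)| = 4·17, so t = 190 or t = 54.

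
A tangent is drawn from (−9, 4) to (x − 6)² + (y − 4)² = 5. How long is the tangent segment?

2√55

With centre O = (6, 4), |OP|² = 225 and r² = 5.
The tangent meets the radius at right angles, so tangent² = |PO|² − r² = 225 − 5 = 220.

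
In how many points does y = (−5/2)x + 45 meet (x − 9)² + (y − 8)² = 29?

1

Substituting the line into the circle gives 29x² − 812x + 5684 = 0.
Discriminant = (−812)² − 4·29·(5684) = 0.
A repeated root: the line is tangent.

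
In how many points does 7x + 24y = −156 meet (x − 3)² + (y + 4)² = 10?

Substituting the line into the circle gives 625x² − 2616x + 3024 = 0.
Discriminant = (−2616)² − 4·625·(3024) = −716544 < 0.
No real roots: the line does not meet the circle.

0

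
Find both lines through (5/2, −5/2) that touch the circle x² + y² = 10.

Write the tangent as mx − y + (−5/2 − m·(5/2)) = 0 and set its distance from the centre to √10:
(−5/2m − (5/2))² = 10(m² + 1)
3m² − 10m + 3 = 0, so m = 1/3 or m = 3.
With m = 1/3: x − 3y = 10. With m = 3: 3x − y = 10.

x − 3y = 10 and 3x − y = 10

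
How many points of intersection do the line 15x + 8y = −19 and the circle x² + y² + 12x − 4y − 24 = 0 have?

Centre (−6, 2), r² = 64. Distance² from centre to line = (−55)²/289 = 3025/289.
Since d² < r², the line cuts the circle twice.

2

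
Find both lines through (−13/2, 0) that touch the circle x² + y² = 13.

A line y − (0) = m(x − (−13/2)) is tangent when its distance from (0, 0) is √13:
[m·(13/2) − (0)]² = 13(m² + 1)
9m² − 4 = 0, so m = −2/3 or m = 2/3.
Through (−13/2, 0) these give 2x + 3y = −13 and 2x − 3y = −13.

2x + 3y = −13 and 2x − 3y = −13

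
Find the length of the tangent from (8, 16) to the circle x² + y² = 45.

5√11

The centre is (0, 0) and r = 3√5. The square of the distance from P to the centre is 64 + 256 = 320.
The tangent meets the radius at right angles, so tangent² = |PO|² − r² = 320 − 45 = 275.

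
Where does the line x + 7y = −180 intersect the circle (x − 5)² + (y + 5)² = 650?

Express y = (−180 − x)/7 and substitute into the circle:
50x² − 200x − 9600 = 0  ⟹  x² − 4x − 192 = 0
x = 16 or x = −12, giving (16, −28) and (−12, −24).

(−12, −24) and (16, −28)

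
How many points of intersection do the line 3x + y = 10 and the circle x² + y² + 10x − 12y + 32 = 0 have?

0

Centre (−5, 6), r² = 29. Distance² from centre to line = (−19)²/10 = 361/10.
Since d² > r², the line lies outside the circle.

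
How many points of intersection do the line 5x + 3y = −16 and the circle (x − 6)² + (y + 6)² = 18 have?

0

d² = (5·6 + 3·(−6) − (−16))²/34 = 392/17; r² = 18.
Since d² > r², the line lies outside the circle.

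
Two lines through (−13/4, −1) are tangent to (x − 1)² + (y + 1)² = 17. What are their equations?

Let a tangent through (−13/4, −1) have slope m. Its distance from (1, −1) must equal √17:
(17/4m − (0))² = 17(m² + 1)
m² − 16 = 0, so m = −4 or m = 4.
Through (−13/4, −1) these give 4x + y = −14 and 4x − y = −12.

4x + y = −14 and 4x − y = −12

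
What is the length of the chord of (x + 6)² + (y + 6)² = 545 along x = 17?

The line gives x = 17. Substituting into the circle:
y² + 12y + 20 = 0
y = −2 or y = −10, giving (17, −2) and (17, −10).
Chord length = distance between (17, −2) and (17, −10) = √64 = 8.

8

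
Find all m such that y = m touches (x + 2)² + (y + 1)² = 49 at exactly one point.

m = −8 or m = 6

For a tangent, require d(centre, line) = r = 7.
|0·(−2) + 1·(−1) − m| / √1 = 7
|m − (−1)| = 7, so m = 6 or m = −8.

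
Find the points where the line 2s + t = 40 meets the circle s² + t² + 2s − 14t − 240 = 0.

Substitute t = −2s + 40:
5s² − 130s + 800 = 0  ⟹  s² − 26s + 160 = 0
s = 16 or s = 10, giving (16, 8) and (10, 20).

(10, 20) and (16, 8)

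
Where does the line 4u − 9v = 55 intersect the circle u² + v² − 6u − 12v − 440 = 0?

(−11, −11) and (25, 5)

Substitute v = (−55 + 4u)/9:
97u² − 1358u − 26675 = 0  ⟹  u² − 14u − 275 = 0
u = 25 or u = −11, giving (25, 5) and (−11, −11).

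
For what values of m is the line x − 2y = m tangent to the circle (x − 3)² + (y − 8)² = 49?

m = −13 ± 7√5

For a tangent, require d(centre, line) = r = 7.
|1·3 − 2·8 − m| / √5 = 7
|m − (−13)| = 7√5.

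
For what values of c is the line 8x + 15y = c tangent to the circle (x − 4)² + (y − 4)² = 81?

c = −61 or c = 245

For a tangent, require d(centre, line) = r = 9.
|8·4 + 15·4 − c| / √289 = 9
|c − (92)| = 9·17, so c = 245 or c = −61.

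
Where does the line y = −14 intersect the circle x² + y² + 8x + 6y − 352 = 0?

(−20, −14) and (12, −14)

Express y = −14 and substitute into the circle:
x² + 8x − 240 = 0
x = 12 or x = −20, giving (12, −14) and (−20, −14).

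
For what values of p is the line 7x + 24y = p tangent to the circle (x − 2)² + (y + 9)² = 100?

Tangency holds when the distance from the centre (2, −9) to the line equals the radius 10:
|7·2 + 24·(−9) − p| / √625 = 10
|p − (−202)| = 10·25, so p = 48 or p = −452.

p = −452 or p = 48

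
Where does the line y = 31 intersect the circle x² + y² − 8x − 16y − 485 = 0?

From the line, y = 31. Substituting:
x² − 8x − 20 = 0
x = 10 or x = −2, giving (10, 31) and (−2, 31).

(−2, 31) and (10, 31)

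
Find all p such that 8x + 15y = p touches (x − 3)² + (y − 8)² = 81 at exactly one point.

Tangency holds when the distance from the centre (3, 8) to the line equals the radius 9:
|8·3 + 15·8 − p| / √289 = 9
|p − (144)| = 9·17, so p = 297 or p = −9.

p = −9 or p = 297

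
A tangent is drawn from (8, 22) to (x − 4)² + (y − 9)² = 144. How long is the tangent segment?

With centre O = (4, 9), |OP|² = 185 and r² = 144.
By the tangent–radius right angle, tangent length = √(|PO|² − r²) = √41.

√41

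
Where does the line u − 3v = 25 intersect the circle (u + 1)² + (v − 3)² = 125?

Substitute v = (−25 + u)/3:
10u² − 50u + 40 = 0  ⟹  u² − 5u + 4 = 0
u = 4 or u = 1, giving (4, −7) and (1, −8).

(1, −8) and (4, −7)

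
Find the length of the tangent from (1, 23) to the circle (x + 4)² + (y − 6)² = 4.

√310

Centre (−4, 6), r² = 4. |PO|² = (5)² + (17)² = 314.
Power of the point: PT² = |PO|² − r² = 310, so PT = √310.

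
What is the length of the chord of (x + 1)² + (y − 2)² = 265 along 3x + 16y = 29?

Centre (−1, 2), r² = 265. Perpendicular distance d from centre to line = |0| / √265 = 0/√265.
Chord = 2√(r² − d²) = 2·√(265) = 2√265.

2√265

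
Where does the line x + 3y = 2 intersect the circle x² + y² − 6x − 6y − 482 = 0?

(−19, 7) and (23, −7)

Substitute y = (2 − x)/3:
10x² − 40x − 4370 = 0  ⟹  x² − 4x − 437 = 0
x = 23 or x = −19, giving (23, −7) and (−19, 7).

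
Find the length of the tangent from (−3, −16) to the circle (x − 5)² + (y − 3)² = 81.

2√86

Centre (5, 3), r² = 81. |PO|² = (−8)² + (−19)² = 425.
Power of the point: PT² = |PO|² − r² = 344, so PT = 2√86.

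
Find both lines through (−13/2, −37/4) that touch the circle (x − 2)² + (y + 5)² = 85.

7x + 6y = −101 and 9x + 2y = −77

Write the tangent as mx − y + (−37/4 − m·(−13/2)) = 0 and set its distance from the centre to √85:
[m·(17/2) − (17/4)]² = 85(m² + 1)
12m² + 68m + 63 = 0, so m = −7/6 or m = −9/2.
Through (−13/2, −37/4) these give 7x + 6y = −101 and 9x + 2y = −77.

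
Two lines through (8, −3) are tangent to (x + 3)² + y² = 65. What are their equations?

A line y − (−3) = m(x − (8)) is tangent when its distance from (−3, 0) is √65:
[m·(−11) − (3)]² = 65(m² + 1)
28m² + 33m − 28 = 0, so m = 4/7 or m = −7/4.
With m = 4/7: 4x − 7y = 53. With m = −7/4: 7x + 4y = 44.

4x − 7y = 53 and 7x + 4y = 44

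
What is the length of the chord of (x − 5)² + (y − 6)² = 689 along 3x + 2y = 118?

From the line, y = (118 − 3x)/2. Substituting:
13x² − 676x + 8580 = 0  ⟹  x² − 52x + 660 = 0
x = 30 or x = 22, giving (30, 14) and (22, 26).
|(30, 14) − (22, 26)| = √((8)² + (−12)²) = 4√13.

4√13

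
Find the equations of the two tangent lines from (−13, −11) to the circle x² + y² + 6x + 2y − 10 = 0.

A line y − (−11) = m(x − (−13)) is tangent when its distance from (−3, −1) is 2√5:
[m·(10) − (10)]² = 20(m² + 1)
2m² − 5m + 2 = 0, so m = 1/2 or m = 2.
With m = 1/2: x − 2y = 9. With m = 2: 2x − y = −15.

x − 2y = 9 and 2x − y = −15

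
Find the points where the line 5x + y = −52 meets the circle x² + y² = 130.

From the line, y = −5x − 52. Substituting:
26x² + 520x + 2574 = 0  ⟹  x² + 20x + 99 = 0
x = −9 or x = −11, giving (−9, −7) and (−11, 3).

(−11, 3) and (−9, −7)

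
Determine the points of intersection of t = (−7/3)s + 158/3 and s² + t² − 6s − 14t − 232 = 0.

Substitute t = (158 − 7s)/3:
58s² − 1972s + 16240 = 0  ⟹  s² − 34s + 280 = 0
s = 20 or s = 14, giving (20, 6) and (14, 20).

(14, 20) and (20, 6)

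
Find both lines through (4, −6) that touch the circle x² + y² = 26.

x + 5y = −26 and 5x − y = 26

Let a tangent through (4, −6) have slope m. Its distance from (0, 0) must equal √26:
[m·(−4) − (6)]² = 26(m² + 1)
5m² − 24m − 5 = 0, so m = −1/5 or m = 5.
Through (4, −6) these give x + 5y = −26 and 5x − y = 26.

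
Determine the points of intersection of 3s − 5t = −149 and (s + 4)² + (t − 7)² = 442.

Express t = (149 + 3s)/5 and substitute into the circle:
34s² + 884s + 2346 = 0  ⟹  s² + 26s + 69 = 0
s = −3 or s = −23, giving (−3, 28) and (−23, 16).

(−23, 16) and (−3, 28)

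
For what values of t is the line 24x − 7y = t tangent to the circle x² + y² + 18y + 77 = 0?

t = 13 or t = 113

The line touches the circle iff its distance from (0, −9) is 2:
|24·0 − 7·(−9) − t| / √625 = 2
|t − (63)| = 2·25, so t = 113 or t = 13.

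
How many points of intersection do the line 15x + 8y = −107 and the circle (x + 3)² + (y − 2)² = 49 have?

2

d² = (15·(−3) + 8·2 − (−107))²/289 = 6084/289; r² = 49.
Since d² < r², the line cuts the circle twice.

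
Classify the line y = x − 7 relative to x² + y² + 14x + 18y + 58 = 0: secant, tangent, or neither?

secant

Substituting the line into the circle gives 2x² + 18x − 19 = 0.
Discriminant = (18)² − 4·2·(−19) = 476 > 0.
Two real roots: the line is a secant.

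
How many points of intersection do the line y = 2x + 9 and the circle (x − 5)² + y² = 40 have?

0

Substituting the line into the circle gives 5x² + 26x + 66 = 0.
Discriminant = (26)² − 4·5·(66) = −644 < 0.
No real roots: the line does not meet the circle.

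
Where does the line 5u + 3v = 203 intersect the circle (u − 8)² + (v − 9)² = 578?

From the line, v = (203 − 5u)/3. Substituting:
34u² − 1904u + 26350 = 0  ⟹  u² − 56u + 775 = 0
u = 31 or u = 25, giving (31, 16) and (25, 26).

(25, 26) and (31, 16)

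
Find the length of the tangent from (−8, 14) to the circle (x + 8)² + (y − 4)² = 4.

4√6

The centre is (−8, 4) and r = 2. The square of the distance from P to the centre is 0 + 100 = 100.
The tangent meets the radius at right angles, so tangent² = |PO|² − r² = 100 − 4 = 96.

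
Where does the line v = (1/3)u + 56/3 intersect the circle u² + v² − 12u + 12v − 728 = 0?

Substitute v = (56 + u)/3:
10u² + 40u − 1400 = 0  ⟹  u² + 4u − 140 = 0
u = 10 or u = −14, giving (10, 22) and (−14, 14).

(−14, 14) and (10, 22)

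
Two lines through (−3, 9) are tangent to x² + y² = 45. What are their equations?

x + 2y = 15 and 2x − y = −15

Write the tangent as mx − y + (9 − m·(−3)) = 0 and set its distance from the centre to 3√5:
(3m − (−9))² = 45(m² + 1)
2m² − 3m − 2 = 0, so m = −1/2 or m = 2.
Through (−3, 9) these give x + 2y = 15 and 2x − y = −15.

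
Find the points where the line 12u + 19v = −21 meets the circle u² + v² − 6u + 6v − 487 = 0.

(−16, 9) and (22, −15)

Express v = (−21 − 12u)/19 and substitute into the circle:
505u² − 3030u − 177760 = 0  ⟹  u² − 6u − 352 = 0
u = 22 or u = −16, giving (22, −15) and (−16, 9).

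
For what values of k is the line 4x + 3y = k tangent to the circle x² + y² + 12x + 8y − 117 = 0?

For a tangent, require d(centre, line) = r = 13.
|4·(−6) + 3·(−4) − k| / √25 = 13
|k − (−36)| = 13·5, so k = 29 or k = −101.

k = −101 or k = 29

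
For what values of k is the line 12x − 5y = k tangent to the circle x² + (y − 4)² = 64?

The line touches the circle iff its distance from (0, 4) is 8:
|12·0 − 5·4 − k| / √169 = 8
|k − (−20)| = 8·13, so k = 84 or k = −124.

k = −124 or k = 84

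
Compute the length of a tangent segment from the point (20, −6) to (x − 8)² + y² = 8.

2√43

Centre (8, 0), r² = 8. |PO|² = (12)² + (−6)² = 180.
The tangent meets the radius at right angles, so tangent² = |PO|² − r² = 180 − 8 = 172.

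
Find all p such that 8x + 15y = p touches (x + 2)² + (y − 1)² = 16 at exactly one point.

p = −69 or p = 67

The line touches the circle iff its distance from (−2, 1) is 4:
|8·(−2) + 15·1 − p| / √289 = 4
|p − (−1)| = 4·17, so p = 67 or p = −69.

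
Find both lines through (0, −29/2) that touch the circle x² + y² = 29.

5x + 2y = −29 and 5x − 2y = 29

Let a tangent through (0, −29/2) have slope m. Its distance from (0, 0) must equal √29:
(0m − (29/2))² = 29(m² + 1)
4m² − 25 = 0, so m = −5/2 or m = 5/2.
Through (0, −29/2) these give 5x + 2y = −29 and 5x − 2y = 29.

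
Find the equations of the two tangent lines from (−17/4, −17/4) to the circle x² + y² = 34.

3x + 5y = −34 and 5x + 3y = −34

Write the tangent as mx − y + (−17/4 − m·(−17/4)) = 0 and set its distance from the centre to √34:
[m·(17/4) − (17/4)]² = 34(m² + 1)
15m² + 34m + 15 = 0, so m = −3/5 or m = −5/3.
Through (−17/4, −17/4) these give 3x + 5y = −34 and 5x + 3y = −34.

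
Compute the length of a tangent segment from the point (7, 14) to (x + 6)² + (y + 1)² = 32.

√362

With centre O = (−6, −1), |OP|² = 394 and r² = 32.
Power of the point: PT² = |PO|² − r² = 362, so PT = √362.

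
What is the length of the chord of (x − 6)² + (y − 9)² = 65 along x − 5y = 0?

√26

Substitute y = (x)/5:
26x² − 390x + 1300 = 0  ⟹  x² − 15x + 50 = 0
x = 10 or x = 5, giving (10, 2) and (5, 1).
|(10, 2) − (5, 1)| = √((5)² + (1)²) = √26.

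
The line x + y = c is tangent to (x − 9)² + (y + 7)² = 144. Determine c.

c = 2 ± 12√2

The line touches the circle iff its distance from (9, −7) is 12:
|1·9 + 1·(−7) − c| / √2 = 12
|c − (2)| = 12√2.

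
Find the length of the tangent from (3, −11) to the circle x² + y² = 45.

√85

With centre O = (0, 0), |OP|² = 130 and r² = 45.
The tangent meets the radius at right angles, so tangent² = |PO|² − r² = 130 − 45 = 85.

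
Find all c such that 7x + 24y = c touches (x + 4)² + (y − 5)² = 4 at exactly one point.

c = 42 or c = 142

For a tangent, require d(centre, line) = r = 2.
|7·(−4) + 24·5 − c| / √625 = 2
|c − (92)| = 2·25, so c = 142 or c = 42.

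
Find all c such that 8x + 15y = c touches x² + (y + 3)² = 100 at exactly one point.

Tangency holds when the distance from the centre (0, −3) to the line equals the radius 10:
|8·0 + 15·(−3) − c| / √289 = 10
|c − (−45)| = 10·17, so c = 125 or c = −215.

c = −215 or c = 125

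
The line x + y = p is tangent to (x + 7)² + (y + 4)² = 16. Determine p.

For a tangent, require d(centre, line) = r = 4.
|1·(−7) + 1·(−4) − p| / √2 = 4
|p − (−11)| = 4√2.

p = −11 ± 4√2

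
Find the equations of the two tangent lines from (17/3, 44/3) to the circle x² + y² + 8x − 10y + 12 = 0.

2x − 5y = −62 and 5x − 2y = −1

Let a tangent through (17/3, 44/3) have slope m. Its distance from (−4, 5) must equal √29:
[m·(−29/3) − (−29/3)]² = 29(m² + 1)
10m² − 29m + 10 = 0, so m = 2/5 or m = 5/2.
With m = 2/5: 2x − 5y = −62. With m = 5/2: 5x − 2y = −1.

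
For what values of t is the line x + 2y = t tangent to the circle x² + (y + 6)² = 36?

For a tangent, require d(centre, line) = r = 6.
|1·0 + 2·(−6) − t| / √5 = 6
|t − (−12)| = 6√5.

t = −12 ± 6√5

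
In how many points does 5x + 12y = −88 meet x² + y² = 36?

d² = (5·0 + 12·0 − (−88))²/169 = 7744/169; r² = 36.
Since d² > r², the line lies outside the circle.

0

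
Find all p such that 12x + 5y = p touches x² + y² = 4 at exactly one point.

For a tangent, require d(centre, line) = r = 2.
|12·0 + 5·0 − p| / √169 = 2
|p| = 2·13, so p = 26 or p = −26.

p = −26 or p = 26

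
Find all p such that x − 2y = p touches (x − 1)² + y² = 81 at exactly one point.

For a tangent, require d(centre, line) = r = 9.
|1·1 − 2·0 − p| / √5 = 9
|p − (1)| = 9√5.

p = 1 ± 9√5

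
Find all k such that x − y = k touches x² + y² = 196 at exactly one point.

For a tangent, require d(centre, line) = r = 14.
|1·0 − 1·0 − k| / √2 = 14
|k| = 14√2.

k = ±14√2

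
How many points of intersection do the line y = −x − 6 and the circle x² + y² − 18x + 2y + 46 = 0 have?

0

Substituting the line into the circle gives 2x² − 8x + 70 = 0.
Discriminant = (−8)² − 4·2·(70) = −496 < 0.
No real roots: the line does not meet the circle.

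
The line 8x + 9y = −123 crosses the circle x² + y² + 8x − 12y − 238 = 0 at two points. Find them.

Express y = (−123 − 8x)/9 and substitute into the circle:
145x² + 3480x + 9135 = 0  ⟹  x² + 24x + 63 = 0
x = −3 or x = −21, giving (−3, −11) and (−21, 5).

(−21, 5) and (−3, −11)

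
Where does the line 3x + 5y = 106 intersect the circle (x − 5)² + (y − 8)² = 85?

(7, 17) and (12, 14)

Substitute y = (106 − 3x)/5:
34x² − 646x + 2856 = 0  ⟹  x² − 19x + 84 = 0
x = 12 or x = 7, giving (12, 14) and (7, 17).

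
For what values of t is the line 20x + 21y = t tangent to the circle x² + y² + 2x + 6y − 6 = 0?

The line touches the circle iff its distance from (−1, −3) is 4:
|20·(−1) + 21·(−3) − t| / √841 = 4
|t − (−83)| = 4·29, so t = 33 or t = −199.

t = −199 or t = 33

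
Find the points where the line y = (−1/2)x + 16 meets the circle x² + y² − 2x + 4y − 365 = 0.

Substitute y = (32 − x)/2:
5x² − 80x − 180 = 0  ⟹  x² − 16x − 36 = 0
x = 18 or x = −2, giving (18, 7) and (−2, 17).

(−2, 17) and (18, 7)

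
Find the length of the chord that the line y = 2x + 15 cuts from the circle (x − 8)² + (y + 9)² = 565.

From the line, y = 2x + 15. Substituting:
5x² + 80x + 75 = 0  ⟹  x² + 16x + 15 = 0
x = −1 or x = −15, giving (−1, 13) and (−15, −15).
Chord length = distance between (−1, 13) and (−15, −15) = √980 = 14√5.

14√5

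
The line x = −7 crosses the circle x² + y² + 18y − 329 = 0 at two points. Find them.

(−7, −28) and (−7, 10)

The line gives x = −7. Substituting into the circle:
y² + 18y − 280 = 0
y = 10 or y = −28, giving (−7, 10) and (−7, −28).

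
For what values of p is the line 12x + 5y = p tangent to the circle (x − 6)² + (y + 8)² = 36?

p = −46 or p = 110

For a tangent, require d(centre, line) = r = 6.
|12·6 + 5·(−8) − p| / √169 = 6
|p − (32)| = 6·13, so p = 110 or p = −46.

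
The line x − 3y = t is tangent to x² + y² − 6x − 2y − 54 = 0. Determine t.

Tangency holds when the distance from the centre (3, 1) to the line equals the radius 8:
|1·3 − 3·1 − t| / √10 = 8
|t| = 8√10.

t = ±8√10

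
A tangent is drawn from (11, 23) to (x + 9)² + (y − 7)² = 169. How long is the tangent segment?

√487

The centre is (−9, 7) and r = 13. The square of the distance from P to the centre is 400 + 256 = 656.
The tangent meets the radius at right angles, so tangent² = |PO|² − r² = 656 − 169 = 487.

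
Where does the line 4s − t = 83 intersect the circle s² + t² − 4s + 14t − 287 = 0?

Substitute t = 4s − 83:
17s² − 612s + 5440 = 0  ⟹  s² − 36s + 320 = 0
s = 20 or s = 16, giving (20, −3) and (16, −19).

(16, −19) and (20, −3)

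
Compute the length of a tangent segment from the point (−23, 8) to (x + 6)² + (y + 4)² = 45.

Centre (−6, −4), r² = 45. |PO|² = (−17)² + (12)² = 433.
By the tangent–radius right angle, tangent length = √(|PO|² − r²) = √388 = 2√97.

2√97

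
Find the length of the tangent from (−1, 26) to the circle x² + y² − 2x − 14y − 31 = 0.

With centre O = (1, 7), |OP|² = 365 and r² = 81.
Power of the point: PT² = |PO|² − r² = 284, so PT = 2√71.

2√71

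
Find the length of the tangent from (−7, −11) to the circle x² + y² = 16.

The centre is (0, 0) and r = 4. The square of the distance from P to the centre is 49 + 121 = 170.
The tangent meets the radius at right angles, so tangent² = |PO|² − r² = 170 − 16 = 154.

√154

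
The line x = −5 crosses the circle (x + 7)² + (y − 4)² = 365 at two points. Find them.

The line gives x = −5. Substituting into the circle:
y² − 8y − 345 = 0
y = 23 or y = −15, giving (−5, 23) and (−5, −15).

(−5, −15) and (−5, 23)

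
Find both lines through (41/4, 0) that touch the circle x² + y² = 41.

Write the tangent as mx − y + (0 − m·(41/4)) = 0 and set its distance from the centre to √41:
[m·(−41/4) − (0)]² = 41(m² + 1)
25m² − 16 = 0, so m = −4/5 or m = 4/5.
Through (41/4, 0) these give 4x + 5y = 41 and 4x − 5y = 41.

4x + 5y = 41 and 4x − 5y = 41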